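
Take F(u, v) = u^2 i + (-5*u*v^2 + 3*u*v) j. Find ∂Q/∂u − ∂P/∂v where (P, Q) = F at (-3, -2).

∂F₂/∂u = -5*v^2 + 3*v
∂F₁/∂v = 0
Scalar curl = -5*v^2 + 3*v
At (-3, -2): -26.

-26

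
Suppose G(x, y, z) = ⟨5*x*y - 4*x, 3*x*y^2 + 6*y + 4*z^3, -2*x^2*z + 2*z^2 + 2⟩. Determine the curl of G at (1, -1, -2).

(∇×G)₁ = ∂G₃/∂y − ∂G₂/∂z = -12*z^2
(∇×G)₂ = ∂G₁/∂z − ∂G₃/∂x = 4*x*z
(∇×G)₃ = ∂G₂/∂x − ∂G₁/∂y = -5*x + 3*y^2
∇×G = (-12*z^2, 4*x*z, -5*x + 3*y^2)
At (1, -1, -2): (-48, -8, -2).

(-48, -8, -2)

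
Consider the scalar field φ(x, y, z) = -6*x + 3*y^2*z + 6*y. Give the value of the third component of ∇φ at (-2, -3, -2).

(∇φ)_3 = ∂φ/∂z = 3*y^2
At (-2, -3, -2): 27.

27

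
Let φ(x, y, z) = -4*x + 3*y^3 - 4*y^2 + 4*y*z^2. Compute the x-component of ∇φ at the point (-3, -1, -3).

(∇φ)_1 = ∂φ/∂x = -4
At (-3, -1, -3): -4.

-4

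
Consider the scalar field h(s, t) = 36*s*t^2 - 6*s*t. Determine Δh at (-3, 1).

-216

∂²h/∂s² = 0
∂²h/∂t² = 72*s
∇²h = 72*s
At (-3, 1): -216.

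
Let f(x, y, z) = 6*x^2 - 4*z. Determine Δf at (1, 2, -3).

∂²f/∂x² = 12
∂²f/∂y² = 0
∂²f/∂z² = 0
∇²f = 12
At (1, 2, -3): 12.

12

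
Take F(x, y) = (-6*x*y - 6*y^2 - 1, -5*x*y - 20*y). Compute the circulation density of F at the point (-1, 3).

∂F₂/∂x = -5*y
∂F₁/∂y = -6*x - 12*y
Scalar curl = 6*x + 7*y
At (-1, 3): 15.

15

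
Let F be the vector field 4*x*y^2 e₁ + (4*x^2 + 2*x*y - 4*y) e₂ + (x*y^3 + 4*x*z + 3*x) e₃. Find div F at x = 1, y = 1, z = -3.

∂F₁/∂x = 4*y^2
∂F₂/∂y = 2*x - 4
∂F₃/∂z = 4*x
∇·F = 6*x + 4*y^2 - 4
At (1, 1, -3): 6.

6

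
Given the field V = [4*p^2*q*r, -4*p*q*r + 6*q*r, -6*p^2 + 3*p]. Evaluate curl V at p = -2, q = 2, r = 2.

(-28, 5, -48)

(∇×V)₁ = ∂V₃/∂q − ∂V₂/∂r = 4*p*q - 6*q
(∇×V)₂ = ∂V₁/∂r − ∂V₃/∂p = 4*p^2*q + 12*p - 3
(∇×V)₃ = ∂V₂/∂p − ∂V₁/∂q = -4*p^2*r - 4*q*r
∇×V = (4*p*q - 6*q, 4*p^2*q + 12*p - 3, -4*p^2*r - 4*q*r)
At (-2, 2, 2): (-28, 5, -48).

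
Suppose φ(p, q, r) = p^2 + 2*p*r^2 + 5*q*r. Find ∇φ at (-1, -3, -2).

(6, -10, -7)

∂φ/∂p = 2*p + 2*r^2
∂φ/∂q = 5*r
∂φ/∂r = 4*p*r + 5*q
∇φ = (2*p + 2*r^2, 5*r, 4*p*r + 5*q)
At (-1, -3, -2): (6, -10, -7).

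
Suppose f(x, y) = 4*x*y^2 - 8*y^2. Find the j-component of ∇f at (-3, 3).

(∇f)_2 = ∂f/∂y = 8*x*y - 16*y
At (-3, 3): -120.

-120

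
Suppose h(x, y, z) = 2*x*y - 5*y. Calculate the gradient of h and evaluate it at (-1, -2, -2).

(-4, -7, 0)

∂h/∂x = 2*y
∂h/∂y = 2*x - 5
∂h/∂z = 0
∇h = (2*y, 2*x - 5, 0)
At (-1, -2, -2): (-4, -7, 0).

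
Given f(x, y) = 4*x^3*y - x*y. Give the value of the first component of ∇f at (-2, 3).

(∇f)_1 = ∂f/∂x = 12*x^2*y - y
At (-2, 3): 141.

141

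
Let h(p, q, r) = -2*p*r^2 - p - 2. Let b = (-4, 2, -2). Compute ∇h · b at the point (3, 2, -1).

∂h/∂p = -2*r^2 - 1
∂h/∂q = 0
∂h/∂r = -4*p*r
∇h at (3, 2, -1) = (-3, 0, 12)
∇h · b = (-3)(-4) + (0)(2) + (12)(-2) = -12

-12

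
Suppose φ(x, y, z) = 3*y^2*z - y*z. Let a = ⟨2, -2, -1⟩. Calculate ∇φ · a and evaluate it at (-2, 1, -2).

∂φ/∂x = 0
∂φ/∂y = 6*y*z - z
∂φ/∂z = 3*y^2 - y
∇φ at (-2, 1, -2) = (0, -10, 2)
∇φ · a = (0)(2) + (-10)(-2) + (2)(-1) = 18

18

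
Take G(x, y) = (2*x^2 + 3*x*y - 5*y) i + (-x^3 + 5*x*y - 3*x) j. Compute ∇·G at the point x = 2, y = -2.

∂G₁/∂x = 4*x + 3*y
∂G₂/∂y = 5*x
∇·G = 9*x + 3*y
At (2, -2): 12.

12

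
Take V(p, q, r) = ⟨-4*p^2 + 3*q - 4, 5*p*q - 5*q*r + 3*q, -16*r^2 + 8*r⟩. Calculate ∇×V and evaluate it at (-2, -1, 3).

(-5, 0, -8)

(∇×V)₁ = ∂V₃/∂q − ∂V₂/∂r = 5*q
(∇×V)₂ = ∂V₁/∂r − ∂V₃/∂p = 0
(∇×V)₃ = ∂V₂/∂p − ∂V₁/∂q = 5*q - 3
∇×V = (5*q, 0, 5*q - 3)
At (-2, -1, 3): (-5, 0, -8).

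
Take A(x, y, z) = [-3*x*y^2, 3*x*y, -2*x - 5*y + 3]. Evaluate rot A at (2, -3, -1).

(-5, 2, -45)

(∇×A)₁ = ∂A₃/∂y − ∂A₂/∂z = -5
(∇×A)₂ = ∂A₁/∂z − ∂A₃/∂x = 2
(∇×A)₃ = ∂A₂/∂x − ∂A₁/∂y = 6*x*y + 3*y
∇×A = (-5, 2, 6*x*y + 3*y)
At (2, -3, -1): (-5, 2, -45).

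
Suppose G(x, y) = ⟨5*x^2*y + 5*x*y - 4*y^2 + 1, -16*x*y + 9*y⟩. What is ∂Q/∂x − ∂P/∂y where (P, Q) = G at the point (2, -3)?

-6

∂G₂/∂x = -16*y
∂G₁/∂y = 5*x^2 + 5*x - 8*y
Scalar curl = -5*x^2 - 5*x - 8*y
At (2, -3): -6.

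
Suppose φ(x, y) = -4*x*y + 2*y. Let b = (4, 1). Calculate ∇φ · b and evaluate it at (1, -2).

30

∂φ/∂x = -4*y
∂φ/∂y = -4*x + 2
∇φ at (1, -2) = (8, -2)
∇φ · b = (8)(4) + (-2)(1) = 30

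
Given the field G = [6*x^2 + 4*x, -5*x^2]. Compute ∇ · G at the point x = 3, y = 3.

∂G₁/∂x = 12*x + 4
∂G₂/∂y = 0
∇·G = 12*x + 4
At (3, 3): 40.

40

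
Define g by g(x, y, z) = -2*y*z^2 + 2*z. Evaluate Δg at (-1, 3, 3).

∂²g/∂x² = 0
∂²g/∂y² = 0
∂²g/∂z² = -4*y
∇²g = -4*y
At (-1, 3, 3): -12.

-12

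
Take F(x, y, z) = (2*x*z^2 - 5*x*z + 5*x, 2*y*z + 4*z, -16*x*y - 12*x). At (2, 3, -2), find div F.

∂F₁/∂x = 2*z^2 - 5*z + 5
∂F₂/∂y = 2*z
∂F₃/∂z = 0
∇·F = 2*z^2 - 3*z + 5
At (2, 3, -2): 19.

19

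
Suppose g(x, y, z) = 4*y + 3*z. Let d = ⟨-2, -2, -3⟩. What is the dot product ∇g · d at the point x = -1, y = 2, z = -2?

∂g/∂x = 0
∂g/∂y = 4
∂g/∂z = 3
∇g at (-1, 2, -2) = (0, 4, 3)
∇g · d = (0)(-2) + (4)(-2) + (3)(-3) = -17

-17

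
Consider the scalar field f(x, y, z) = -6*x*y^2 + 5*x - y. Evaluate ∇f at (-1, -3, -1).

(-49, -37, 0)

∂f/∂x = -6*y^2 + 5
∂f/∂y = -12*x*y - 1
∂f/∂z = 0
∇f = (-6*y^2 + 5, -12*x*y - 1, 0)
At (-1, -3, -1): (-49, -37, 0).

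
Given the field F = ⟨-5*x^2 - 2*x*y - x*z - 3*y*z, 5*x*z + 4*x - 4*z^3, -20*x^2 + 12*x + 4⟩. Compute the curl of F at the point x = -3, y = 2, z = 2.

(∇×F)₁ = ∂F₃/∂y − ∂F₂/∂z = -5*x + 12*z^2
(∇×F)₂ = ∂F₁/∂z − ∂F₃/∂x = 39*x - 3*y - 12
(∇×F)₃ = ∂F₂/∂x − ∂F₁/∂y = 2*x + 8*z + 4
∇×F = (-5*x + 12*z^2, 39*x - 3*y - 12, 2*x + 8*z + 4)
At (-3, 2, 2): (63, -135, 14).

(63, -135, 14)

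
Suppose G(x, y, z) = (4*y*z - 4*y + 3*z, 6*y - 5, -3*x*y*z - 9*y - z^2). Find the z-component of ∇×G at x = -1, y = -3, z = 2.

(∇×G)_3 = ∂G₂/∂x − ∂G₁/∂y
= 0 − (4*z - 4)
= -4*z + 4
At (-1, -3, 2): -4.

-4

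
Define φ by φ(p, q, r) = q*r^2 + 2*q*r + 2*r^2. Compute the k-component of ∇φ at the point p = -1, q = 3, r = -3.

(∇φ)_3 = ∂φ/∂r = 2*q*r + 2*q + 4*r
At (-1, 3, -3): -24.

-24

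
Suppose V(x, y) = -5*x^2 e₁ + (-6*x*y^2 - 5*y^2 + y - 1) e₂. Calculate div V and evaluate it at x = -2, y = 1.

35

∂V₁/∂x = -10*x
∂V₂/∂y = -12*x*y - 10*y + 1
∇·V = -12*x*y - 10*x - 10*y + 1
At (-2, 1): 35.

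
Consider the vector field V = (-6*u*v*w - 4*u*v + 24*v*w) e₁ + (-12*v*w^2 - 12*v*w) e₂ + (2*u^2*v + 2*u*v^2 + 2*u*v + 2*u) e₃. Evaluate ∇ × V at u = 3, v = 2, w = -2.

(-24, -26, 24)

(∇×V)₁ = ∂V₃/∂v − ∂V₂/∂w = 2*u^2 + 4*u*v + 2*u + 24*v*w + 12*v
(∇×V)₂ = ∂V₁/∂w − ∂V₃/∂u = -10*u*v - 2*v^2 + 22*v - 2
(∇×V)₃ = ∂V₂/∂u − ∂V₁/∂v = 6*u*w + 4*u - 24*w
∇×V = (2*u^2 + 4*u*v + 2*u + 24*v*w + 12*v, -10*u*v - 2*v^2 + 22*v - 2, 6*u*w + 4*u - 24*w)
At (3, 2, -2): (-24, -26, 24).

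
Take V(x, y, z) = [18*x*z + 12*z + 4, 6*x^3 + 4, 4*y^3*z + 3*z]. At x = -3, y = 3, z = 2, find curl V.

(216, -42, 162)

(∇×V)₁ = ∂V₃/∂y − ∂V₂/∂z = 12*y^2*z
(∇×V)₂ = ∂V₁/∂z − ∂V₃/∂x = 18*x + 12
(∇×V)₃ = ∂V₂/∂x − ∂V₁/∂y = 18*x^2
∇×V = (12*y^2*z, 18*x + 12, 18*x^2)
At (-3, 3, 2): (216, -42, 162).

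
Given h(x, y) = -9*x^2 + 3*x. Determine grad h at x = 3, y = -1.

∂h/∂x = -18*x + 3
∂h/∂y = 0
∇h = (-18*x + 3, 0)
At (3, -1): (-51, 0).

(-51, 0)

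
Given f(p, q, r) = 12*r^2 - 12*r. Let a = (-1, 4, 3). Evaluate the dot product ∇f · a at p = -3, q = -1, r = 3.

∂f/∂p = 0
∂f/∂q = 0
∂f/∂r = 24*r - 12
∇f at (-3, -1, 3) = (0, 0, 60)
∇f · a = (0)(-1) + (0)(4) + (60)(3) = 180

180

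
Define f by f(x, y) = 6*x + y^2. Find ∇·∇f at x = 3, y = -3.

2

∂²f/∂x² = 0
∂²f/∂y² = 2
∇²f = 2
At (3, -3): 2.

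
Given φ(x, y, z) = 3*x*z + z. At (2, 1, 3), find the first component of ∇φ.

(∇φ)_1 = ∂φ/∂x = 3*z
At (2, 1, 3): 9.

9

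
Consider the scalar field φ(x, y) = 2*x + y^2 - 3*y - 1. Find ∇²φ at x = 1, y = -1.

2

∂²φ/∂x² = 0
∂²φ/∂y² = 2
∇²φ = 2
At (1, -1): 2.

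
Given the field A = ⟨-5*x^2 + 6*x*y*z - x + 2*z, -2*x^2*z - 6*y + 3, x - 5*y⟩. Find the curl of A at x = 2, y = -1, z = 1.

(∇×A)₁ = ∂A₃/∂y − ∂A₂/∂z = 2*x^2 - 5
(∇×A)₂ = ∂A₁/∂z − ∂A₃/∂x = 6*x*y + 1
(∇×A)₃ = ∂A₂/∂x − ∂A₁/∂y = -10*x*z
∇×A = (2*x^2 - 5, 6*x*y + 1, -10*x*z)
At (2, -1, 1): (3, -11, -20).

(3, -11, -20)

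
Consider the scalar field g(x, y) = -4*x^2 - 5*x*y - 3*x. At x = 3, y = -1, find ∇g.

∂g/∂x = -8*x - 5*y - 3
∂g/∂y = -5*x
∇g = (-8*x - 5*y - 3, -5*x)
At (3, -1): (-22, -15).

(-22, -15)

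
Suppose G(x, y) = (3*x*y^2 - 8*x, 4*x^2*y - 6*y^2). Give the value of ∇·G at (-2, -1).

∂G₁/∂x = 3*y^2 - 8
∂G₂/∂y = 4*x^2 - 12*y
∇·G = 4*x^2 + 3*y^2 - 12*y - 8
At (-2, -1): 23.

23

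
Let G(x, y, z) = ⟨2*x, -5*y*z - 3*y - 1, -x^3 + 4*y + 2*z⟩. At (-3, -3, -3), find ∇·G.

∂G₁/∂x = 2
∂G₂/∂y = -5*z - 3
∂G₃/∂z = 2
∇·G = -5*z + 1
At (-3, -3, -3): 16.

16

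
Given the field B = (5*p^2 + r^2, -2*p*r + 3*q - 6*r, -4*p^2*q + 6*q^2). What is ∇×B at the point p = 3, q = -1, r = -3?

(∇×B)₁ = ∂B₃/∂q − ∂B₂/∂r = -4*p^2 + 2*p + 12*q + 6
(∇×B)₂ = ∂B₁/∂r − ∂B₃/∂p = 8*p*q + 2*r
(∇×B)₃ = ∂B₂/∂p − ∂B₁/∂q = -2*r
∇×B = (-4*p^2 + 2*p + 12*q + 6, 8*p*q + 2*r, -2*r)
At (3, -1, -3): (-36, -30, 6).

(-36, -30, 6)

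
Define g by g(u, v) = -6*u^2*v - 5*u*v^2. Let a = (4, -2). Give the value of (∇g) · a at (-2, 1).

∂g/∂u = -12*u*v - 5*v^2
∂g/∂v = -6*u^2 - 10*u*v
∇g at (-2, 1) = (19, -4)
∇g · a = (19)(4) + (-4)(-2) = 84

84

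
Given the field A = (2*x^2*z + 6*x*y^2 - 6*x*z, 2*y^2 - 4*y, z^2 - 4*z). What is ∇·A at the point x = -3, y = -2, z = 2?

-24

∂A₁/∂x = 4*x*z + 6*y^2 - 6*z
∂A₂/∂y = 4*y - 4
∂A₃/∂z = 2*z - 4
∇·A = 4*x*z + 6*y^2 + 4*y - 4*z - 8
At (-3, -2, 2): -24.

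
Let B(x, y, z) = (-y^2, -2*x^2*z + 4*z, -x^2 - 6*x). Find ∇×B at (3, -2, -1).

(∇×B)₁ = ∂B₃/∂y − ∂B₂/∂z = 2*x^2 - 4
(∇×B)₂ = ∂B₁/∂z − ∂B₃/∂x = 2*x + 6
(∇×B)₃ = ∂B₂/∂x − ∂B₁/∂y = -4*x*z + 2*y
∇×B = (2*x^2 - 4, 2*x + 6, -4*x*z + 2*y)
At (3, -2, -1): (14, 12, 8).

(14, 12, 8)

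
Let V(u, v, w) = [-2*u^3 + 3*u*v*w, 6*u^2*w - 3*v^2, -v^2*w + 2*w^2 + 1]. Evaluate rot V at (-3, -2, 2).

(∇×V)₁ = ∂V₃/∂v − ∂V₂/∂w = -6*u^2 - 2*v*w
(∇×V)₂ = ∂V₁/∂w − ∂V₃/∂u = 3*u*v
(∇×V)₃ = ∂V₂/∂u − ∂V₁/∂v = 9*u*w
∇×V = (-6*u^2 - 2*v*w, 3*u*v, 9*u*w)
At (-3, -2, 2): (-46, 18, -54).

(-46, 18, -54)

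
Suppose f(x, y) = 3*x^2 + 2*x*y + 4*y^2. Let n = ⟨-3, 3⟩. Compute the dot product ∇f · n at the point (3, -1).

-54

∂f/∂x = 6*x + 2*y
∂f/∂y = 2*x + 8*y
∇f at (3, -1) = (16, -2)
∇f · n = (16)(-3) + (-2)(3) = -54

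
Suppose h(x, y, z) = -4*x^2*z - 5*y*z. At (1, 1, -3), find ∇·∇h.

∂²h/∂x² = -8*z
∂²h/∂y² = 0
∂²h/∂z² = 0
∇²h = -8*z
At (1, 1, -3): 24.

24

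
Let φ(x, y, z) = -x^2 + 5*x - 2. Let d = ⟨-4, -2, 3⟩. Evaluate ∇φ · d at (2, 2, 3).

∂φ/∂x = -2*x + 5
∂φ/∂y = 0
∂φ/∂z = 0
∇φ at (2, 2, 3) = (1, 0, 0)
∇φ · d = (1)(-4) + (0)(-2) + (0)(3) = -4

-4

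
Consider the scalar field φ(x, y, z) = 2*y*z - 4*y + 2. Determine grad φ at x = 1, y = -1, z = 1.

∂φ/∂x = 0
∂φ/∂y = 2*z - 4
∂φ/∂z = 2*y
∇φ = (0, 2*z - 4, 2*y)
At (1, -1, 1): (0, -2, -2).

(0, -2, -2)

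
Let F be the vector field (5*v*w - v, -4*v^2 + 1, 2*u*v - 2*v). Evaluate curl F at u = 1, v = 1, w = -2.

(0, 3, 11)

(∇×F)₁ = ∂F₃/∂v − ∂F₂/∂w = 2*u - 2
(∇×F)₂ = ∂F₁/∂w − ∂F₃/∂u = 3*v
(∇×F)₃ = ∂F₂/∂u − ∂F₁/∂v = -5*w + 1
∇×F = (2*u - 2, 3*v, -5*w + 1)
At (1, 1, -2): (0, 3, 11).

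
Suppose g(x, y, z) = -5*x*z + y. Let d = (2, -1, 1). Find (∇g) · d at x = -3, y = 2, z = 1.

4

∂g/∂x = -5*z
∂g/∂y = 1
∂g/∂z = -5*x
∇g at (-3, 2, 1) = (-5, 1, 15)
∇g · d = (-5)(2) + (1)(-1) + (15)(1) = 4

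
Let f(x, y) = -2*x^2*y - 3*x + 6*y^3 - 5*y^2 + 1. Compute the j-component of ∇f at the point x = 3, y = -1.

(∇f)_2 = ∂f/∂y = -2*x^2 + 18*y^2 - 10*y
At (3, -1): 10.

10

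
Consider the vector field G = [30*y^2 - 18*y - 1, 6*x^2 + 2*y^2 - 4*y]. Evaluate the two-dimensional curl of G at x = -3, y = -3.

∂G₂/∂x = 12*x
∂G₁/∂y = 60*y - 18
Scalar curl = 12*x - 60*y + 18
At (-3, -3): 162.

162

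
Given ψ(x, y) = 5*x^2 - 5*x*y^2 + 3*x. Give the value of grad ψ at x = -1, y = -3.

∂ψ/∂x = 10*x - 5*y^2 + 3
∂ψ/∂y = -10*x*y
∇ψ = (10*x - 5*y^2 + 3, -10*x*y)
At (-1, -3): (-52, -30).

(-52, -30)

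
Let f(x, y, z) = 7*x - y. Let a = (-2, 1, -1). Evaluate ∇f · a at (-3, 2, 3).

-15

∂f/∂x = 7
∂f/∂y = -1
∂f/∂z = 0
∇f at (-3, 2, 3) = (7, -1, 0)
∇f · a = (7)(-2) + (-1)(1) + (0)(-1) = -15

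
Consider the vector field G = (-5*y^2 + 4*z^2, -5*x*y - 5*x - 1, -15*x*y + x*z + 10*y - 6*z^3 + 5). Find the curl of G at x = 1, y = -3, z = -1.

(∇×G)₁ = ∂G₃/∂y − ∂G₂/∂z = -15*x + 10
(∇×G)₂ = ∂G₁/∂z − ∂G₃/∂x = 15*y + 7*z
(∇×G)₃ = ∂G₂/∂x − ∂G₁/∂y = 5*y - 5
∇×G = (-15*x + 10, 15*y + 7*z, 5*y - 5)
At (1, -3, -1): (-5, -52, -20).

(-5, -52, -20)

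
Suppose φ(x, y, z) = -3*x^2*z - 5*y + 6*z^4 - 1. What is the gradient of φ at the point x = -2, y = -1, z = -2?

∂φ/∂x = -6*x*z
∂φ/∂y = -5
∂φ/∂z = -3*x^2 + 24*z^3
∇φ = (-6*x*z, -5, -3*x^2 + 24*z^3)
At (-2, -1, -2): (-24, -5, -204).

(-24, -5, -204)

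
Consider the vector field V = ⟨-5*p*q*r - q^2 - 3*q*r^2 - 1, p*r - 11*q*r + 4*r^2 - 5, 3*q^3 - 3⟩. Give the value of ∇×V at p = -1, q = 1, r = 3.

(-3, -13, 17)

(∇×V)₁ = ∂V₃/∂q − ∂V₂/∂r = -p + 9*q^2 + 11*q - 8*r
(∇×V)₂ = ∂V₁/∂r − ∂V₃/∂p = -5*p*q - 6*q*r
(∇×V)₃ = ∂V₂/∂p − ∂V₁/∂q = 5*p*r + 2*q + 3*r^2 + r
∇×V = (-p + 9*q^2 + 11*q - 8*r, -5*p*q - 6*q*r, 5*p*r + 2*q + 3*r^2 + r)
At (-1, 1, 3): (-3, -13, 17).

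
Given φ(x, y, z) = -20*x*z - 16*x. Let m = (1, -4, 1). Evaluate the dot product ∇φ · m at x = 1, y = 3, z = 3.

-96

∂φ/∂x = -20*z - 16
∂φ/∂y = 0
∂φ/∂z = -20*x
∇φ at (1, 3, 3) = (-76, 0, -20)
∇φ · m = (-76)(1) + (0)(-4) + (-20)(1) = -96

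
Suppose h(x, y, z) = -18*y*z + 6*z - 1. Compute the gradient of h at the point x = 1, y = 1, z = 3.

(0, -54, -12)

∂h/∂x = 0
∂h/∂y = -18*z
∂h/∂z = -18*y + 6
∇h = (0, -18*z, -18*y + 6)
At (1, 1, 3): (0, -54, -12).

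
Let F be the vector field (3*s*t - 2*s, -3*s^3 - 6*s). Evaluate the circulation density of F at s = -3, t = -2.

∂F₂/∂s = -9*s^2 - 6
∂F₁/∂t = 3*s
Scalar curl = -9*s^2 - 3*s - 6
At (-3, -2): -78.

-78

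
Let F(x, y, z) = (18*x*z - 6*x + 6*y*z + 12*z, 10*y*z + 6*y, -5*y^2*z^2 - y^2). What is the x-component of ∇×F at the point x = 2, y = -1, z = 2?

52

(∇×F)_1 = ∂F₃/∂y − ∂F₂/∂z
= -10*y*z^2 - 2*y − (10*y)
= -10*y*z^2 - 12*y
At (2, -1, 2): 52.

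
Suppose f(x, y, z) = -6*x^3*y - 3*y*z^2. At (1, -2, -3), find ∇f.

∂f/∂x = -18*x^2*y
∂f/∂y = -6*x^3 - 3*z^2
∂f/∂z = -6*y*z
∇f = (-18*x^2*y, -6*x^3 - 3*z^2, -6*y*z)
At (1, -2, -3): (36, -33, -36).

(36, -33, -36)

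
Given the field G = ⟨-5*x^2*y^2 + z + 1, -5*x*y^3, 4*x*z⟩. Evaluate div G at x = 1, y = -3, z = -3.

-221

∂G₁/∂x = -10*x*y^2
∂G₂/∂y = -15*x*y^2
∂G₃/∂z = 4*x
∇·G = -25*x*y^2 + 4*x
At (1, -3, -3): -221.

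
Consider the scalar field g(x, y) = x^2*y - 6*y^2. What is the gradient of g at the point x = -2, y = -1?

(4, 16)

∂g/∂x = 2*x*y
∂g/∂y = x^2 - 12*y
∇g = (2*x*y, x^2 - 12*y)
At (-2, -1): (4, 16).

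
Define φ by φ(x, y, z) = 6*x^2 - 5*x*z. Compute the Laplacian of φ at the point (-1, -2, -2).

12

∂²φ/∂x² = 12
∂²φ/∂y² = 0
∂²φ/∂z² = 0
∇²φ = 12
At (-1, -2, -2): 12.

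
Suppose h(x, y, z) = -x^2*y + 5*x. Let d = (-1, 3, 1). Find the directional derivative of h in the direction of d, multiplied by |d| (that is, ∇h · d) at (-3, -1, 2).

∂h/∂x = -2*x*y + 5
∂h/∂y = -x^2
∂h/∂z = 0
∇h at (-3, -1, 2) = (-1, -9, 0)
∇h · d = (-1)(-1) + (-9)(3) + (0)(1) = -26

-26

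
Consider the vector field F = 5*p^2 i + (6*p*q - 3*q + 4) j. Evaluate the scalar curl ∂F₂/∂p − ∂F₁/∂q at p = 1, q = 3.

∂F₂/∂p = 6*q
∂F₁/∂q = 0
Scalar curl = 6*q
At (1, 3): 18.

18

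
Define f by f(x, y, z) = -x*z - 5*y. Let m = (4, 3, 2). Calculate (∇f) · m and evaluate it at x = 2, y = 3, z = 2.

∂f/∂x = -z
∂f/∂y = -5
∂f/∂z = -x
∇f at (2, 3, 2) = (-2, -5, -2)
∇f · m = (-2)(4) + (-5)(3) + (-2)(2) = -27

-27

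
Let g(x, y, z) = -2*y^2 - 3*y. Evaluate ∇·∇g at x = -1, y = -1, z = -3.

∂²g/∂x² = 0
∂²g/∂y² = -4
∂²g/∂z² = 0
∇²g = -4
At (-1, -1, -3): -4.

-4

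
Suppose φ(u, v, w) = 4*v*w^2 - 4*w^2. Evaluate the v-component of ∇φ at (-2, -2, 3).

36

(∇φ)_2 = ∂φ/∂v = 4*w^2
At (-2, -2, 3): 36.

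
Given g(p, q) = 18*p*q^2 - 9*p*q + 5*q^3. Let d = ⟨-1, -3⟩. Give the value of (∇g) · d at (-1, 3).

-243

∂g/∂p = 18*q^2 - 9*q
∂g/∂q = 36*p*q - 9*p + 15*q^2
∇g at (-1, 3) = (135, 36)
∇g · d = (135)(-1) + (36)(-3) = -243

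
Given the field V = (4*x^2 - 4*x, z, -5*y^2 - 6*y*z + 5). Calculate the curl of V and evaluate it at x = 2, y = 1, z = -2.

(1, 0, 0)

(∇×V)₁ = ∂V₃/∂y − ∂V₂/∂z = -10*y - 6*z - 1
(∇×V)₂ = ∂V₁/∂z − ∂V₃/∂x = 0
(∇×V)₃ = ∂V₂/∂x − ∂V₁/∂y = 0
∇×V = (-10*y - 6*z - 1, 0, 0)
At (2, 1, -2): (1, 0, 0).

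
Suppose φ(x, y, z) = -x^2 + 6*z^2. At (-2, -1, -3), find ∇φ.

∂φ/∂x = -2*x
∂φ/∂y = 0
∂φ/∂z = 12*z
∇φ = (-2*x, 0, 12*z)
At (-2, -1, -3): (4, 0, -36).

(4, 0, -36)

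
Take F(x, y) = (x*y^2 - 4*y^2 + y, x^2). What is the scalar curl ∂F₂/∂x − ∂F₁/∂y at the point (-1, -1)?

∂F₂/∂x = 2*x
∂F₁/∂y = 2*x*y - 8*y + 1
Scalar curl = -2*x*y + 2*x + 8*y - 1
At (-1, -1): -13.

-13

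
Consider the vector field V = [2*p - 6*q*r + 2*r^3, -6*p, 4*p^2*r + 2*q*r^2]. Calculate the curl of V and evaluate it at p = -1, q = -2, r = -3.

(∇×V)₁ = ∂V₃/∂q − ∂V₂/∂r = 2*r^2
(∇×V)₂ = ∂V₁/∂r − ∂V₃/∂p = -8*p*r - 6*q + 6*r^2
(∇×V)₃ = ∂V₂/∂p − ∂V₁/∂q = 6*r - 6
∇×V = (2*r^2, -8*p*r - 6*q + 6*r^2, 6*r - 6)
At (-1, -2, -3): (18, 42, -24).

(18, 42, -24)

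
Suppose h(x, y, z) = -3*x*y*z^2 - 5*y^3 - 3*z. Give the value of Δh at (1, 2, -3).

-72

∂²h/∂x² = 0
∂²h/∂y² = -30*y
∂²h/∂z² = -6*x*y
∇²h = -6*x*y - 30*y
At (1, 2, -3): -72.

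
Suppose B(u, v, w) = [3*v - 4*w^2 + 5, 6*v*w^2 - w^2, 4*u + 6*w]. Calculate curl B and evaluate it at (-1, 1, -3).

(∇×B)₁ = ∂B₃/∂v − ∂B₂/∂w = -12*v*w + 2*w
(∇×B)₂ = ∂B₁/∂w − ∂B₃/∂u = -8*w - 4
(∇×B)₃ = ∂B₂/∂u − ∂B₁/∂v = -3
∇×B = (-12*v*w + 2*w, -8*w - 4, -3)
At (-1, 1, -3): (30, 20, -3).

(30, 20, -3)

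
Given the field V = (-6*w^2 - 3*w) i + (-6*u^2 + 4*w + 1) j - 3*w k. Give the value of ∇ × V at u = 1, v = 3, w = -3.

(-4, 33, -12)

(∇×V)₁ = ∂V₃/∂v − ∂V₂/∂w = -4
(∇×V)₂ = ∂V₁/∂w − ∂V₃/∂u = -12*w - 3
(∇×V)₃ = ∂V₂/∂u − ∂V₁/∂v = -12*u
∇×V = (-4, -12*w - 3, -12*u)
At (1, 3, -3): (-4, 33, -12).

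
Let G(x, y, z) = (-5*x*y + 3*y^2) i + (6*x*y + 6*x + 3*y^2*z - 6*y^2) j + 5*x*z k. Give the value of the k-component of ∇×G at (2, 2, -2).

(∇×G)_3 = ∂G₂/∂x − ∂G₁/∂y
= 6*y + 6 − (-5*x + 6*y)
= 5*x + 6
At (2, 2, -2): 16.

16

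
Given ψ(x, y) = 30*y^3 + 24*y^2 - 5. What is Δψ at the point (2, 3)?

∂²ψ/∂x² = 0
∂²ψ/∂y² = 12*(15*y + 4)
∇²ψ = 180*y + 48
At (2, 3): 588.

588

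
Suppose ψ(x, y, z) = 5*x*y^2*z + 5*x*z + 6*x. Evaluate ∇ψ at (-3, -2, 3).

∂ψ/∂x = 5*y^2*z + 5*z + 6
∂ψ/∂y = 10*x*y*z
∂ψ/∂z = 5*x*y^2 + 5*x
∇ψ = (5*y^2*z + 5*z + 6, 10*x*y*z, 5*x*y^2 + 5*x)
At (-3, -2, 3): (81, 180, -75).

(81, 180, -75)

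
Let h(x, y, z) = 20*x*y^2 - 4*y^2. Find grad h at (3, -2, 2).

∂h/∂x = 20*y^2
∂h/∂y = 40*x*y - 8*y
∂h/∂z = 0
∇h = (20*y^2, 40*x*y - 8*y, 0)
At (3, -2, 2): (80, -224, 0).

(80, -224, 0)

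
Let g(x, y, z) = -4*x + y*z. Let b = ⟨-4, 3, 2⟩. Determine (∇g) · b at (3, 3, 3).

31

∂g/∂x = -4
∂g/∂y = z
∂g/∂z = y
∇g at (3, 3, 3) = (-4, 3, 3)
∇g · b = (-4)(-4) + (3)(3) + (3)(2) = 31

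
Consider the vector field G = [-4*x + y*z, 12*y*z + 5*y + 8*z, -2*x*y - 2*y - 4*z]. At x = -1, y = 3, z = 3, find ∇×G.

(-44, 9, -3)

(∇×G)₁ = ∂G₃/∂y − ∂G₂/∂z = -2*x - 12*y - 10
(∇×G)₂ = ∂G₁/∂z − ∂G₃/∂x = 3*y
(∇×G)₃ = ∂G₂/∂x − ∂G₁/∂y = -z
∇×G = (-2*x - 12*y - 10, 3*y, -z)
At (-1, 3, 3): (-44, 9, -3).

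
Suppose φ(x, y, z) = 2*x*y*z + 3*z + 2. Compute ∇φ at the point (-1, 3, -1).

(-6, 2, -3)

∂φ/∂x = 2*y*z
∂φ/∂y = 2*x*z
∂φ/∂z = 2*x*y + 3
∇φ = (2*y*z, 2*x*z, 2*x*y + 3)
At (-1, 3, -1): (-6, 2, -3).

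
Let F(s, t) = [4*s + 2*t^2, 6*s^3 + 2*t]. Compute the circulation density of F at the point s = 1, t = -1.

22

∂F₂/∂s = 18*s^2
∂F₁/∂t = 4*t
Scalar curl = 18*s^2 - 4*t
At (1, -1): 22.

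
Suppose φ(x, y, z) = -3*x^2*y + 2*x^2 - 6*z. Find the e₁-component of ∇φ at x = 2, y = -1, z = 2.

20

(∇φ)_1 = ∂φ/∂x = -6*x*y + 4*x
At (2, -1, 2): 20.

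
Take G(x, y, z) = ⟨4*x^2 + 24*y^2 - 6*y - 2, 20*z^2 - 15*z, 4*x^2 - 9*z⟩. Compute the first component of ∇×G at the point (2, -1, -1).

(∇×G)_1 = ∂G₃/∂y − ∂G₂/∂z
= 0 − (40*z - 15)
= -40*z + 15
At (2, -1, -1): 55.

55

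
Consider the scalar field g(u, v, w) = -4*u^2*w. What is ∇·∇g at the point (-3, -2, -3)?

∂²g/∂u² = -8*w
∂²g/∂v² = 0
∂²g/∂w² = 0
∇²g = -8*w
At (-3, -2, -3): 24.

24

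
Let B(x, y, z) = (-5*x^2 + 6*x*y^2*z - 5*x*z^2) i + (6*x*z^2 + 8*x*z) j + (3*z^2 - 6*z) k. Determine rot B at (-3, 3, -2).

(∇×B)₁ = ∂B₃/∂y − ∂B₂/∂z = -12*x*z - 8*x
(∇×B)₂ = ∂B₁/∂z − ∂B₃/∂x = 6*x*y^2 - 10*x*z
(∇×B)₃ = ∂B₂/∂x − ∂B₁/∂y = -12*x*y*z + 6*z^2 + 8*z
∇×B = (-12*x*z - 8*x, 6*x*y^2 - 10*x*z, -12*x*y*z + 6*z^2 + 8*z)
At (-3, 3, -2): (-48, -222, -208).

(-48, -222, -208)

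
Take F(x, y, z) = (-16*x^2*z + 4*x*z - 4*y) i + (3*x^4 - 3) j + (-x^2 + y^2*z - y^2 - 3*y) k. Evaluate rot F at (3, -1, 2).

(∇×F)₁ = ∂F₃/∂y − ∂F₂/∂z = 2*y*z - 2*y - 3
(∇×F)₂ = ∂F₁/∂z − ∂F₃/∂x = -16*x^2 + 6*x
(∇×F)₃ = ∂F₂/∂x − ∂F₁/∂y = 12*x^3 + 4
∇×F = (2*y*z - 2*y - 3, -16*x^2 + 6*x, 12*x^3 + 4)
At (3, -1, 2): (-5, -126, 328).

(-5, -126, 328)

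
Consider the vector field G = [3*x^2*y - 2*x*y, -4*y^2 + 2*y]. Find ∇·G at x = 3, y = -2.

∂G₁/∂x = 6*x*y - 2*y
∂G₂/∂y = -8*y + 2
∇·G = 6*x*y - 10*y + 2
At (3, -2): -14.

-14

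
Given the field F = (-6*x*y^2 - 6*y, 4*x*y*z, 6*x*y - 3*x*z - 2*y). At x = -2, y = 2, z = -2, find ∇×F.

(2, -18, -58)

(∇×F)₁ = ∂F₃/∂y − ∂F₂/∂z = -4*x*y + 6*x - 2
(∇×F)₂ = ∂F₁/∂z − ∂F₃/∂x = -6*y + 3*z
(∇×F)₃ = ∂F₂/∂x − ∂F₁/∂y = 12*x*y + 4*y*z + 6
∇×F = (-4*x*y + 6*x - 2, -6*y + 3*z, 12*x*y + 4*y*z + 6)
At (-2, 2, -2): (2, -18, -58).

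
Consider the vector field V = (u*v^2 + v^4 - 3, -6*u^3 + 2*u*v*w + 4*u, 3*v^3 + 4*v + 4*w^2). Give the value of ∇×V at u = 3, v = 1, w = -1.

(∇×V)₁ = ∂V₃/∂v − ∂V₂/∂w = -2*u*v + 9*v^2 + 4
(∇×V)₂ = ∂V₁/∂w − ∂V₃/∂u = 0
(∇×V)₃ = ∂V₂/∂u − ∂V₁/∂v = -18*u^2 - 2*u*v - 4*v^3 + 2*v*w + 4
∇×V = (-2*u*v + 9*v^2 + 4, 0, -18*u^2 - 2*u*v - 4*v^3 + 2*v*w + 4)
At (3, 1, -1): (7, 0, -170).

(7, 0, -170)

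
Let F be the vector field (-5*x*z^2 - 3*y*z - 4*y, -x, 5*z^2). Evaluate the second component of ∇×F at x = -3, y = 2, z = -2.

-66

(∇×F)_2 = ∂F₁/∂z − ∂F₃/∂x
= -10*x*z - 3*y − (0)
= -10*x*z - 3*y
At (-3, 2, -2): -66.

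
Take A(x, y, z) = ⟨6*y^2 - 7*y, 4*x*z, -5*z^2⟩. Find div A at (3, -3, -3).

∂A₁/∂x = 0
∂A₂/∂y = 0
∂A₃/∂z = -10*z
∇·A = -10*z
At (3, -3, -3): 30.

30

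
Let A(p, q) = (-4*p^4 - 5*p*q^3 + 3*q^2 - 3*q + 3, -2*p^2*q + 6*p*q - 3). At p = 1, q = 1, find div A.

-17

∂A₁/∂p = -16*p^3 - 5*q^3
∂A₂/∂q = -2*p^2 + 6*p
∇·A = -16*p^3 - 2*p^2 + 6*p - 5*q^3
At (1, 1): -17.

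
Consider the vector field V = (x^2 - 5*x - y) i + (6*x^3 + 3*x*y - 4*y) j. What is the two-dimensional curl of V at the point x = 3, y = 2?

∂V₂/∂x = 18*x^2 + 3*y
∂V₁/∂y = -1
Scalar curl = 18*x^2 + 3*y + 1
At (3, 2): 169.

169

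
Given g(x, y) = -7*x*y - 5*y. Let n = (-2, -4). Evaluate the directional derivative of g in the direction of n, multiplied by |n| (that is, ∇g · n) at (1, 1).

62

∂g/∂x = -7*y
∂g/∂y = -7*x - 5
∇g at (1, 1) = (-7, -12)
∇g · n = (-7)(-2) + (-12)(-4) = 62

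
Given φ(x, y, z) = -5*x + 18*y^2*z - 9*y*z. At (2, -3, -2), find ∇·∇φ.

-72

∂²φ/∂x² = 0
∂²φ/∂y² = 36*z
∂²φ/∂z² = 0
∇²φ = 36*z
At (2, -3, -2): -72.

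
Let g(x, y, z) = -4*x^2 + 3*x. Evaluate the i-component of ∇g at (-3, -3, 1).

27

(∇g)_1 = ∂g/∂x = -8*x + 3
At (-3, -3, 1): 27.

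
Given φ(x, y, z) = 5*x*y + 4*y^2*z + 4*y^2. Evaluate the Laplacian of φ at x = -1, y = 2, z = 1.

∂²φ/∂x² = 0
∂²φ/∂y² = 8*(z + 1)
∂²φ/∂z² = 0
∇²φ = 8*z + 8
At (-1, 2, 1): 16.

16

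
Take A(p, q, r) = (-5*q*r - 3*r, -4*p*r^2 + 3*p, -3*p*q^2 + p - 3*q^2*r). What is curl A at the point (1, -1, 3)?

(48, 4, -18)

(∇×A)₁ = ∂A₃/∂q − ∂A₂/∂r = -6*p*q + 8*p*r - 6*q*r
(∇×A)₂ = ∂A₁/∂r − ∂A₃/∂p = 3*q^2 - 5*q - 4
(∇×A)₃ = ∂A₂/∂p − ∂A₁/∂q = -4*r^2 + 5*r + 3
∇×A = (-6*p*q + 8*p*r - 6*q*r, 3*q^2 - 5*q - 4, -4*r^2 + 5*r + 3)
At (1, -1, 3): (48, 4, -18).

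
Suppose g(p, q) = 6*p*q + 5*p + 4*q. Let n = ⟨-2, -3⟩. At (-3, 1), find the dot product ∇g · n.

∂g/∂p = 6*q + 5
∂g/∂q = 6*p + 4
∇g at (-3, 1) = (11, -14)
∇g · n = (11)(-2) + (-14)(-3) = 20

20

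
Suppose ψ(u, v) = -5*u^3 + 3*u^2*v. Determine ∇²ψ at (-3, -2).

78

∂²ψ/∂u² = 6*(-5*u + v)
∂²ψ/∂v² = 0
∇²ψ = -30*u + 6*v
At (-3, -2): 78.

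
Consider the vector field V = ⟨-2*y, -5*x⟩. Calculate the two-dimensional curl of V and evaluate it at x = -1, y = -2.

∂V₂/∂x = -5
∂V₁/∂y = -2
Scalar curl = -3
At (-1, -2): -3.

-3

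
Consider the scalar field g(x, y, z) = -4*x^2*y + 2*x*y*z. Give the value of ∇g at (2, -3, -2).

∂g/∂x = -8*x*y + 2*y*z
∂g/∂y = -4*x^2 + 2*x*z
∂g/∂z = 2*x*y
∇g = (-8*x*y + 2*y*z, -4*x^2 + 2*x*z, 2*x*y)
At (2, -3, -2): (60, -24, -12).

(60, -24, -12)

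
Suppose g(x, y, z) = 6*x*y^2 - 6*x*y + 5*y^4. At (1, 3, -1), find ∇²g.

552

∂²g/∂x² = 0
∂²g/∂y² = 12*(x + 5*y^2)
∂²g/∂z² = 0
∇²g = 12*x + 60*y^2
At (1, 3, -1): 552.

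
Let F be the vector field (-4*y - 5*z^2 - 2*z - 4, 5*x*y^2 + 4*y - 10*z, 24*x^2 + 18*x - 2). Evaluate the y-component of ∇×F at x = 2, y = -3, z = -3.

-86

(∇×F)_2 = ∂F₁/∂z − ∂F₃/∂x
= -10*z - 2 − (48*x + 18)
= -48*x - 10*z - 20
At (2, -3, -3): -86.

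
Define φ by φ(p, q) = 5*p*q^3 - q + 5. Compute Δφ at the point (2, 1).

60

∂²φ/∂p² = 0
∂²φ/∂q² = 30*p*q
∇²φ = 30*p*q
At (2, 1): 60.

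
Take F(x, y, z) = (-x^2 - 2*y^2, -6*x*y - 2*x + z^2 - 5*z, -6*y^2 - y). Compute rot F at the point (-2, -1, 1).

(14, 0, 0)

(∇×F)₁ = ∂F₃/∂y − ∂F₂/∂z = -12*y - 2*z + 4
(∇×F)₂ = ∂F₁/∂z − ∂F₃/∂x = 0
(∇×F)₃ = ∂F₂/∂x − ∂F₁/∂y = -2*y - 2
∇×F = (-12*y - 2*z + 4, 0, -2*y - 2)
At (-2, -1, 1): (14, 0, 0).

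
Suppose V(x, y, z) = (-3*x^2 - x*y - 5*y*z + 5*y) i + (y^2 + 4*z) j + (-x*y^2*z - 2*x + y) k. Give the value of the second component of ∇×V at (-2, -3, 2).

35

(∇×V)_2 = ∂V₁/∂z − ∂V₃/∂x
= -5*y − (-y^2*z - 2)
= y^2*z - 5*y + 2
At (-2, -3, 2): 35.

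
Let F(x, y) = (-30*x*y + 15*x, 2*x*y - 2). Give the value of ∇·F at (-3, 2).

∂F₁/∂x = -30*y + 15
∂F₂/∂y = 2*x
∇·F = 2*x - 30*y + 15
At (-3, 2): -51.

-51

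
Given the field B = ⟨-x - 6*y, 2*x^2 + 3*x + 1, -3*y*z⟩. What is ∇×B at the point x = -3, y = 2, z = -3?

(∇×B)₁ = ∂B₃/∂y − ∂B₂/∂z = -3*z
(∇×B)₂ = ∂B₁/∂z − ∂B₃/∂x = 0
(∇×B)₃ = ∂B₂/∂x − ∂B₁/∂y = 4*x + 9
∇×B = (-3*z, 0, 4*x + 9)
At (-3, 2, -3): (9, 0, -3).

(9, 0, -3)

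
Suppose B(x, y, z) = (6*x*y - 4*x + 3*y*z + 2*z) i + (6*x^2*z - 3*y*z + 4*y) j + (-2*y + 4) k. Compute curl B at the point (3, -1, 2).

(-59, -1, 48)

(∇×B)₁ = ∂B₃/∂y − ∂B₂/∂z = -6*x^2 + 3*y - 2
(∇×B)₂ = ∂B₁/∂z − ∂B₃/∂x = 3*y + 2
(∇×B)₃ = ∂B₂/∂x − ∂B₁/∂y = 12*x*z - 6*x - 3*z
∇×B = (-6*x^2 + 3*y - 2, 3*y + 2, 12*x*z - 6*x - 3*z)
At (3, -1, 2): (-59, -1, 48).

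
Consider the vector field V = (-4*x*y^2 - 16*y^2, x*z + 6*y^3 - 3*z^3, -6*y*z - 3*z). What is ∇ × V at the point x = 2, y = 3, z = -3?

(97, 0, 141)

(∇×V)₁ = ∂V₃/∂y − ∂V₂/∂z = -x + 9*z^2 - 6*z
(∇×V)₂ = ∂V₁/∂z − ∂V₃/∂x = 0
(∇×V)₃ = ∂V₂/∂x − ∂V₁/∂y = 8*x*y + 32*y + z
∇×V = (-x + 9*z^2 - 6*z, 0, 8*x*y + 32*y + z)
At (2, 3, -3): (97, 0, 141).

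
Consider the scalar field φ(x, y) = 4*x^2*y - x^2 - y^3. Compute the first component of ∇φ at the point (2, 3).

(∇φ)_1 = ∂φ/∂x = 8*x*y - 2*x
At (2, 3): 44.

44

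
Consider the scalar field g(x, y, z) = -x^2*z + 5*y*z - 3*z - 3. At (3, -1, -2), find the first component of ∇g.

12

(∇g)_1 = ∂g/∂x = -2*x*z
At (3, -1, -2): 12.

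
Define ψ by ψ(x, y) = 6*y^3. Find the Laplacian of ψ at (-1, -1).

∂²ψ/∂x² = 0
∂²ψ/∂y² = 36*y
∇²ψ = 36*y
At (-1, -1): -36.

-36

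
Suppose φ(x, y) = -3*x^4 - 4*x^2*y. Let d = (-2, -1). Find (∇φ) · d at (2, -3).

112

∂φ/∂x = -12*x^3 - 8*x*y
∂φ/∂y = -4*x^2
∇φ at (2, -3) = (-48, -16)
∇φ · d = (-48)(-2) + (-16)(-1) = 112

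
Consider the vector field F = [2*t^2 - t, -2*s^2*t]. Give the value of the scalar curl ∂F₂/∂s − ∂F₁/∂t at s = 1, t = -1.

9

∂F₂/∂s = -4*s*t
∂F₁/∂t = 4*t - 1
Scalar curl = -4*s*t - 4*t + 1
At (1, -1): 9.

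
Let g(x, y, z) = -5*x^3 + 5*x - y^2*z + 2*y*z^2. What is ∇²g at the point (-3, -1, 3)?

∂²g/∂x² = -30*x
∂²g/∂y² = -2*z
∂²g/∂z² = 4*y
∇²g = -30*x + 4*y - 2*z
At (-3, -1, 3): 80.

80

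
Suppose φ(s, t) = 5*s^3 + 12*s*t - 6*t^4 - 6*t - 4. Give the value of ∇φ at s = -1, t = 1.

(27, -42)

∂φ/∂s = 15*s^2 + 12*t
∂φ/∂t = 12*s - 24*t^3 - 6
∇φ = (15*s^2 + 12*t, 12*s - 24*t^3 - 6)
At (-1, 1): (27, -42).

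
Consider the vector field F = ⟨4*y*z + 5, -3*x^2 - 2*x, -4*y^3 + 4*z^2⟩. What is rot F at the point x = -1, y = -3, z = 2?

(-108, -12, -4)

(∇×F)₁ = ∂F₃/∂y − ∂F₂/∂z = -12*y^2
(∇×F)₂ = ∂F₁/∂z − ∂F₃/∂x = 4*y
(∇×F)₃ = ∂F₂/∂x − ∂F₁/∂y = -6*x - 4*z - 2
∇×F = (-12*y^2, 4*y, -6*x - 4*z - 2)
At (-1, -3, 2): (-108, -12, -4).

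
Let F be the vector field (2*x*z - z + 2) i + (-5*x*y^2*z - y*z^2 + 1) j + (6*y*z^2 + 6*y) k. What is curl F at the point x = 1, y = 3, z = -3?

(∇×F)₁ = ∂F₃/∂y − ∂F₂/∂z = 5*x*y^2 + 2*y*z + 6*z^2 + 6
(∇×F)₂ = ∂F₁/∂z − ∂F₃/∂x = 2*x - 1
(∇×F)₃ = ∂F₂/∂x − ∂F₁/∂y = -5*y^2*z
∇×F = (5*x*y^2 + 2*y*z + 6*z^2 + 6, 2*x - 1, -5*y^2*z)
At (1, 3, -3): (87, 1, 135).

(87, 1, 135)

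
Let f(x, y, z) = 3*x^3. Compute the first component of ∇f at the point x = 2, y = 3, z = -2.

(∇f)_1 = ∂f/∂x = 9*x^2
At (2, 3, -2): 36.

36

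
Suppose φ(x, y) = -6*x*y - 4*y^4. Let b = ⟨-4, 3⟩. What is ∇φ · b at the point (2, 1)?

∂φ/∂x = -6*y
∂φ/∂y = -6*x - 16*y^3
∇φ at (2, 1) = (-6, -28)
∇φ · b = (-6)(-4) + (-28)(3) = -60

-60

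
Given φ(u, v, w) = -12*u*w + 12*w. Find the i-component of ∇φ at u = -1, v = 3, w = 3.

-36

(∇φ)_1 = ∂φ/∂u = -12*w
At (-1, 3, 3): -36.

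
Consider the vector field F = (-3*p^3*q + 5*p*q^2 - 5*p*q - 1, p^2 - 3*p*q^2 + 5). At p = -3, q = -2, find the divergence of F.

∂F₁/∂p = -9*p^2*q + 5*q^2 - 5*q
∂F₂/∂q = -6*p*q
∇·F = -9*p^2*q - 6*p*q + 5*q^2 - 5*q
At (-3, -2): 156.

156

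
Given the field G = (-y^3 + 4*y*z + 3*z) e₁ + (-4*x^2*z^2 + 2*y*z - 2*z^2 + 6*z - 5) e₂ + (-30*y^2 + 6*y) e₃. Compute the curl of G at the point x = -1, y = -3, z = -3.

(∇×G)₁ = ∂G₃/∂y − ∂G₂/∂z = 8*x^2*z - 62*y + 4*z
(∇×G)₂ = ∂G₁/∂z − ∂G₃/∂x = 4*y + 3
(∇×G)₃ = ∂G₂/∂x − ∂G₁/∂y = -8*x*z^2 + 3*y^2 - 4*z
∇×G = (8*x^2*z - 62*y + 4*z, 4*y + 3, -8*x*z^2 + 3*y^2 - 4*z)
At (-1, -3, -3): (150, -9, 111).

(150, -9, 111)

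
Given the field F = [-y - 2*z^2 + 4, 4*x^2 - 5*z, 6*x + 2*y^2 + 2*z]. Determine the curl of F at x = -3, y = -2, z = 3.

(∇×F)₁ = ∂F₃/∂y − ∂F₂/∂z = 4*y + 5
(∇×F)₂ = ∂F₁/∂z − ∂F₃/∂x = -4*z - 6
(∇×F)₃ = ∂F₂/∂x − ∂F₁/∂y = 8*x + 1
∇×F = (4*y + 5, -4*z - 6, 8*x + 1)
At (-3, -2, 3): (-3, -18, -23).

(-3, -18, -23)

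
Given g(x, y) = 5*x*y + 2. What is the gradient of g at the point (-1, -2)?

∂g/∂x = 5*y
∂g/∂y = 5*x
∇g = (5*y, 5*x)
At (-1, -2): (-10, -5).

(-10, -5)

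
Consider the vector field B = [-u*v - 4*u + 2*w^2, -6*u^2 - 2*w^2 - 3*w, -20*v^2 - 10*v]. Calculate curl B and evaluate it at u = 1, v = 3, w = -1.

(∇×B)₁ = ∂B₃/∂v − ∂B₂/∂w = -40*v + 4*w - 7
(∇×B)₂ = ∂B₁/∂w − ∂B₃/∂u = 4*w
(∇×B)₃ = ∂B₂/∂u − ∂B₁/∂v = -11*u
∇×B = (-40*v + 4*w - 7, 4*w, -11*u)
At (1, 3, -1): (-131, -4, -11).

(-131, -4, -11)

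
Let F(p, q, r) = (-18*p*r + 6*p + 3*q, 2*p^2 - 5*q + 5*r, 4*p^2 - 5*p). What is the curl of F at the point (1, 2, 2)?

(-5, -21, 1)

(∇×F)₁ = ∂F₃/∂q − ∂F₂/∂r = -5
(∇×F)₂ = ∂F₁/∂r − ∂F₃/∂p = -26*p + 5
(∇×F)₃ = ∂F₂/∂p − ∂F₁/∂q = 4*p - 3
∇×F = (-5, -26*p + 5, 4*p - 3)
At (1, 2, 2): (-5, -21, 1).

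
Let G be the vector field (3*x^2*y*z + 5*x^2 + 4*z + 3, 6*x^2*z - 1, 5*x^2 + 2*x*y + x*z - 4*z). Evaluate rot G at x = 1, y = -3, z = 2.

(-4, -11, 18)

(∇×G)₁ = ∂G₃/∂y − ∂G₂/∂z = -6*x^2 + 2*x
(∇×G)₂ = ∂G₁/∂z − ∂G₃/∂x = 3*x^2*y - 10*x - 2*y - z + 4
(∇×G)₃ = ∂G₂/∂x − ∂G₁/∂y = -3*x^2*z + 12*x*z
∇×G = (-6*x^2 + 2*x, 3*x^2*y - 10*x - 2*y - z + 4, -3*x^2*z + 12*x*z)
At (1, -3, 2): (-4, -11, 18).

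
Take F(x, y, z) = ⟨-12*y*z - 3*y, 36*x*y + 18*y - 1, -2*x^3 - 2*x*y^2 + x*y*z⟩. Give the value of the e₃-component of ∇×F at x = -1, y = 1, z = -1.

27

(∇×F)_3 = ∂F₂/∂x − ∂F₁/∂y
= 36*y − (-12*z - 3)
= 36*y + 12*z + 3
At (-1, 1, -1): 27.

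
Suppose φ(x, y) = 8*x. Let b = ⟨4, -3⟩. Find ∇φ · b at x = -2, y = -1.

∂φ/∂x = 8
∂φ/∂y = 0
∇φ at (-2, -1) = (8, 0)
∇φ · b = (8)(4) + (0)(-3) = 32

32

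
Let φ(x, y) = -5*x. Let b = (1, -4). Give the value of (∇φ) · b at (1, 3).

∂φ/∂x = -5
∂φ/∂y = 0
∇φ at (1, 3) = (-5, 0)
∇φ · b = (-5)(1) + (0)(-4) = -5

-5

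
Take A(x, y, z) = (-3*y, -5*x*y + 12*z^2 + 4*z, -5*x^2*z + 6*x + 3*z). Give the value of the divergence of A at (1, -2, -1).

∂A₁/∂x = 0
∂A₂/∂y = -5*x
∂A₃/∂z = -5*x^2 + 3
∇·A = -5*x^2 - 5*x + 3
At (1, -2, -1): -7.

-7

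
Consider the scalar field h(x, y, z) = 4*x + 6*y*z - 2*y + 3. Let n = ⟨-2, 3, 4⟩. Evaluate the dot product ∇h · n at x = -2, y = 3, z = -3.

4

∂h/∂x = 4
∂h/∂y = 6*z - 2
∂h/∂z = 6*y
∇h at (-2, 3, -3) = (4, -20, 18)
∇h · n = (4)(-2) + (-20)(3) + (18)(4) = 4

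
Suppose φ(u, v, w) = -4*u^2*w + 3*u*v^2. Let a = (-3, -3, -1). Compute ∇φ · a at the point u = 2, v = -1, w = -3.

-101

∂φ/∂u = -8*u*w + 3*v^2
∂φ/∂v = 6*u*v
∂φ/∂w = -4*u^2
∇φ at (2, -1, -3) = (51, -12, -16)
∇φ · a = (51)(-3) + (-12)(-3) + (-16)(-1) = -101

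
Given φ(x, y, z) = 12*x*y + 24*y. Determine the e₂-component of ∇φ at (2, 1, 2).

48

(∇φ)_2 = ∂φ/∂y = 12*x + 24
At (2, 1, 2): 48.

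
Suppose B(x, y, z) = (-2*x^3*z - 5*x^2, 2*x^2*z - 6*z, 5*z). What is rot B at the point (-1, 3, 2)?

(4, 2, -8)

(∇×B)₁ = ∂B₃/∂y − ∂B₂/∂z = -2*x^2 + 6
(∇×B)₂ = ∂B₁/∂z − ∂B₃/∂x = -2*x^3
(∇×B)₃ = ∂B₂/∂x − ∂B₁/∂y = 4*x*z
∇×B = (-2*x^2 + 6, -2*x^3, 4*x*z)
At (-1, 3, 2): (4, 2, -8).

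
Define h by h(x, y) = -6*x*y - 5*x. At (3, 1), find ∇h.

∂h/∂x = -6*y - 5
∂h/∂y = -6*x
∇h = (-6*y - 5, -6*x)
At (3, 1): (-11, -18).

(-11, -18)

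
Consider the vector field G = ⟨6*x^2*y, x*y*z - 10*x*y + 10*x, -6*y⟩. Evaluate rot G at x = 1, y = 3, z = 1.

(-9, 0, -23)

(∇×G)₁ = ∂G₃/∂y − ∂G₂/∂z = -x*y - 6
(∇×G)₂ = ∂G₁/∂z − ∂G₃/∂x = 0
(∇×G)₃ = ∂G₂/∂x − ∂G₁/∂y = -6*x^2 + y*z - 10*y + 10
∇×G = (-x*y - 6, 0, -6*x^2 + y*z - 10*y + 10)
At (1, 3, 1): (-9, 0, -23).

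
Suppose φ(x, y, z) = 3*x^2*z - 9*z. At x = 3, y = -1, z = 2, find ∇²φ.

∂²φ/∂x² = 6*z
∂²φ/∂y² = 0
∂²φ/∂z² = 0
∇²φ = 6*z
At (3, -1, 2): 12.

12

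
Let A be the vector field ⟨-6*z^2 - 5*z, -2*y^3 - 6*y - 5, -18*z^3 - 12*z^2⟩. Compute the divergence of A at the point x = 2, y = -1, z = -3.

-426

∂A₁/∂x = 0
∂A₂/∂y = -6*y^2 - 6
∂A₃/∂z = -54*z^2 - 24*z
∇·A = -6*y^2 - 54*z^2 - 24*z - 6
At (2, -1, -3): -426.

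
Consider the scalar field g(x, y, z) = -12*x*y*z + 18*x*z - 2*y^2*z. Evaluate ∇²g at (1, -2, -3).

∂²g/∂x² = 0
∂²g/∂y² = -4*z
∂²g/∂z² = 0
∇²g = -4*z
At (1, -2, -3): 12.

12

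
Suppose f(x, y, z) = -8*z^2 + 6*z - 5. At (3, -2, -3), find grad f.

∂f/∂x = 0
∂f/∂y = 0
∂f/∂z = -16*z + 6
∇f = (0, 0, -16*z + 6)
At (3, -2, -3): (0, 0, 54).

(0, 0, 54)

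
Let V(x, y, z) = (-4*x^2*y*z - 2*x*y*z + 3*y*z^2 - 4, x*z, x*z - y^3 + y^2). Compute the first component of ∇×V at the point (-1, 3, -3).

(∇×V)_1 = ∂V₃/∂y − ∂V₂/∂z
= -3*y^2 + 2*y − (x)
= -x - 3*y^2 + 2*y
At (-1, 3, -3): -20.

-20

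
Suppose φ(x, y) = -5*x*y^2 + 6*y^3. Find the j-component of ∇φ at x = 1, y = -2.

92

(∇φ)_2 = ∂φ/∂y = -10*x*y + 18*y^2
At (1, -2): 92.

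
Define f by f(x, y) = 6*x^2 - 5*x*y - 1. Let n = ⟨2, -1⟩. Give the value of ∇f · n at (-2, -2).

-38

∂f/∂x = 12*x - 5*y
∂f/∂y = -5*x
∇f at (-2, -2) = (-14, 10)
∇f · n = (-14)(2) + (10)(-1) = -38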